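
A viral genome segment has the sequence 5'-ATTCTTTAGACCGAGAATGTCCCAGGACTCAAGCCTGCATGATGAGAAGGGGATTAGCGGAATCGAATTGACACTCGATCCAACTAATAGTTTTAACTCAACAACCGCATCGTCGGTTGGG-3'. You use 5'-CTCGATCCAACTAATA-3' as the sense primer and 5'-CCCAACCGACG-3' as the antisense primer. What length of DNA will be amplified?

Forward primer CTCGATCCAACTAATA is found on the top strand at positions 74–89.
The reverse primer's reverse complement is CGTCGGTTGGG, which matches the template at positions 111–121.
The product runs from position 74 to position 121, so its length is 121 − 74 + 1 = 48 bp.

48 bp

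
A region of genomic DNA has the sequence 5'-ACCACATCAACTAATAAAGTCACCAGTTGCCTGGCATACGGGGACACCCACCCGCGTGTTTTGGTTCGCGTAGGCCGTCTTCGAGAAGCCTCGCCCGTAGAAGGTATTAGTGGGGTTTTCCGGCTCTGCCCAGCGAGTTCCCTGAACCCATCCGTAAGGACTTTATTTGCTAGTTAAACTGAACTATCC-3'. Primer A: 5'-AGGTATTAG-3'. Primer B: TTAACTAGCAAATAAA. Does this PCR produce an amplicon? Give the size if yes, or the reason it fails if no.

Yes — a 76 bp product.

Primer A (AGGTATTAG) matches the top strand at positions 102–110; it acts as a forward primer.
Primer B's reverse complement is TTTATTTGCTAGTTAA, matching the top strand at positions 162–177; it acts as a reverse primer.
The 3' ends face each other across positions 102–177, giving a 76 bp product.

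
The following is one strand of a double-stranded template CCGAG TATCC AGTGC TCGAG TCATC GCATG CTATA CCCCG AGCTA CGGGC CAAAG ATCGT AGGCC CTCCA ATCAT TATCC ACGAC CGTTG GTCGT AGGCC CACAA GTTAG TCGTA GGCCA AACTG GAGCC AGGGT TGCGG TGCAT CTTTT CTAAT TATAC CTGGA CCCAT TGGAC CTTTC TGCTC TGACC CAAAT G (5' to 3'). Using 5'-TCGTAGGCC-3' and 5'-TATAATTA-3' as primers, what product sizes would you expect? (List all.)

The forward primer TCGTAGGCC matches the top strand at positions 57–65, 92–100, 111–119.
The reverse primer's reverse complement is TAATTATA, matching at positions 152–159.
Each forward site pairs with the reverse site to give a product ending at position 159: sizes 103, 68, 49 bp.

103 bp, 68 bp, 49 bp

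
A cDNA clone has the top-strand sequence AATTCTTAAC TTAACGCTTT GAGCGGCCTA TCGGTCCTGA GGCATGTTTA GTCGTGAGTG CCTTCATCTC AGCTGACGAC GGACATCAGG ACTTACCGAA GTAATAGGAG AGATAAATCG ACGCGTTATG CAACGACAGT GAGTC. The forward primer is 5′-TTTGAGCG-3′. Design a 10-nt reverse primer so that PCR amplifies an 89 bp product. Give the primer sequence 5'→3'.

5'-TATTACTTCG-3'

The forward primer binds at positions 18–25, so an 89 bp product ends at position 18 + 89 − 1 = 106.
The reverse primer anneals to the top strand over positions 97–106, i.e. to CGAAGTAATA.
Its sequence written 5'→3' is the reverse complement: TATTACTTCG.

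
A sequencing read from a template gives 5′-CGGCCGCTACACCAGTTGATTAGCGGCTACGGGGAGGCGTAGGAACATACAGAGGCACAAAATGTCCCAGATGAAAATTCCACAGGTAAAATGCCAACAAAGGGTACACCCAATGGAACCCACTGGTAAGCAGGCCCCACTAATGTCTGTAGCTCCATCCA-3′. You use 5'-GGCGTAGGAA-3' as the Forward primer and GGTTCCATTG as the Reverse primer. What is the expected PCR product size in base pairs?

Scanning the template, GGCGTAGGAA occurs at positions 36–45; this primer anneals to the bottom strand there with its 3' end pointing downstream.
Taking the reverse complement of GGTTCCATTG gives CAATGGAACC, found at positions 111–120 on the template; the primer anneals here to the top strand with its 3' end pointing upstream.
The product runs from position 36 to position 120, so its length is 120 − 36 + 1 = 85 bp.

85 bp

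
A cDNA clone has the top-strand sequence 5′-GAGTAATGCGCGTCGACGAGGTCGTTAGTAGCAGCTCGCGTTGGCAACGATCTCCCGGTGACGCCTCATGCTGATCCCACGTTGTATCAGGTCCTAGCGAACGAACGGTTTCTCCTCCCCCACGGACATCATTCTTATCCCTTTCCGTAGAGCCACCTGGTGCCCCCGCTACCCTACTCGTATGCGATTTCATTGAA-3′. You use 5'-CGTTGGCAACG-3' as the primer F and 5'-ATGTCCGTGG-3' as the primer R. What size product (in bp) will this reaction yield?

Scanning the template, CGTTGGCAACG occurs at positions 39–49; this primer anneals to the bottom strand there with its 3' end pointing downstream.
Reverse complement of the reverse primer: CCACGGACAT. This occurs on the top strand at positions 120–129.
Product length = (reverse-primer end) − (forward-primer start) + 1 = 129 − 39 + 1 = 91 bp.

91 bp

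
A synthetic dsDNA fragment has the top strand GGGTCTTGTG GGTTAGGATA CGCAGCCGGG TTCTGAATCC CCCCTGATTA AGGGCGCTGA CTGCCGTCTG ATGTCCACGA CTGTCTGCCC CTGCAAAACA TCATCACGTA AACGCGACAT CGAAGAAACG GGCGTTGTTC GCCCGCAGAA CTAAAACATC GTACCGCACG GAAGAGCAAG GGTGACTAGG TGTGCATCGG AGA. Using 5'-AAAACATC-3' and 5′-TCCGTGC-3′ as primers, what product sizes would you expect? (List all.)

78 bp, 20 bp

The forward primer AAAACATC matches the top strand at positions 95–102, 153–160.
The reverse primer's reverse complement is GCACGGA, matching at positions 166–172.
Each forward site pairs with the reverse site to give a product ending at position 172: sizes 78, 20 bp.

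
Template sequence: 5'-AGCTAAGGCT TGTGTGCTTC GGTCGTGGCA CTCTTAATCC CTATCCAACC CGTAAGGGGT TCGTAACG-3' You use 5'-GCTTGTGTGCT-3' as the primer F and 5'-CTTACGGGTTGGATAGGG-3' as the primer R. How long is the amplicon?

Forward primer GCTTGTGTGCT is found on the top strand at positions 8–18.
Taking the reverse complement of CTTACGGGTTGGATAGGG gives CCCTATCCAACCCGTAAG, found at positions 39–56 on the template; the primer anneals here to the top strand with its 3' end pointing upstream.
Product length = (reverse-primer end) − (forward-primer start) + 1 = 56 − 8 + 1 = 49 bp.

49 bp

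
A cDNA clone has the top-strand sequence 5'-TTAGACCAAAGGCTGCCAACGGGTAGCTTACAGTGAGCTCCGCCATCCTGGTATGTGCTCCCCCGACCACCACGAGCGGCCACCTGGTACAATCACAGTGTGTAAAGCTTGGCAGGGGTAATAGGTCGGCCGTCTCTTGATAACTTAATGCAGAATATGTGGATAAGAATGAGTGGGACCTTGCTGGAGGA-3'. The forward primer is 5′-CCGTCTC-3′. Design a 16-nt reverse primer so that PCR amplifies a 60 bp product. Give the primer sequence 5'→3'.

The forward primer binds at positions 130–136, so a 60 bp product ends at position 130 + 60 − 1 = 189.
The reverse primer anneals to the top strand over positions 174–189, i.e. to TGGGACCTTGCTGGAG.
Its sequence written 5'→3' is the reverse complement: CTCCAGCAAGGTCCCA.

5'-CTCCAGCAAGGTCCCA-3'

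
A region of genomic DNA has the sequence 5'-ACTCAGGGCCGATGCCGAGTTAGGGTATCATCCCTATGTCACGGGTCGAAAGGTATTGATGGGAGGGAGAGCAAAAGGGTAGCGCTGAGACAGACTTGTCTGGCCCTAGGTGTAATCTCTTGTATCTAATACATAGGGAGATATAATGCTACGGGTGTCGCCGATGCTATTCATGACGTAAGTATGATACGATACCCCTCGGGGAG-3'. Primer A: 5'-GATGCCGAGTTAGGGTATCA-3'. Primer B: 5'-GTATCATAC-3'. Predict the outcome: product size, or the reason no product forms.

Yes — a 180 bp product.

Primer A (GATGCCGAGTTAGGGTATCA) matches the top strand at positions 11–30; it acts as a forward primer.
Primer B's reverse complement is GTATGATAC, matching the top strand at positions 182–190; it acts as a reverse primer.
The 3' ends face each other across positions 11–190, giving a 180 bp product.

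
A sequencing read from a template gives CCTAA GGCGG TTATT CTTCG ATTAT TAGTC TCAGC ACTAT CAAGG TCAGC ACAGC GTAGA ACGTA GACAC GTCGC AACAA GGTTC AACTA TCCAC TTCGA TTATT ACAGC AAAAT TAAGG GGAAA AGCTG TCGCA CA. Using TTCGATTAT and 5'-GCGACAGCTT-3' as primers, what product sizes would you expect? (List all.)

The forward primer TTCGATTAT matches the top strand at positions 17–25, 96–104.
The reverse primer's reverse complement is AAGCTGTCGC, matching at positions 125–134.
Each forward site pairs with the reverse site to give a product ending at position 134: sizes 118, 39 bp.

118 bp, 39 bp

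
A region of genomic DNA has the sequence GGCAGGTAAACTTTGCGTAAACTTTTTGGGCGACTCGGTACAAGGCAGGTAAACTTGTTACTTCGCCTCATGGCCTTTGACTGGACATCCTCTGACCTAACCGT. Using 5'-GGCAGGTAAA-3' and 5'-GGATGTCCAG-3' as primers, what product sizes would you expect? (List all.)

90 bp, 47 bp

The forward primer GGCAGGTAAA matches the top strand at positions 1–10, 44–53.
The reverse primer's reverse complement is CTGGACATCC, matching at positions 81–90.
Each forward site pairs with the reverse site to give a product ending at position 90: sizes 90, 47 bp.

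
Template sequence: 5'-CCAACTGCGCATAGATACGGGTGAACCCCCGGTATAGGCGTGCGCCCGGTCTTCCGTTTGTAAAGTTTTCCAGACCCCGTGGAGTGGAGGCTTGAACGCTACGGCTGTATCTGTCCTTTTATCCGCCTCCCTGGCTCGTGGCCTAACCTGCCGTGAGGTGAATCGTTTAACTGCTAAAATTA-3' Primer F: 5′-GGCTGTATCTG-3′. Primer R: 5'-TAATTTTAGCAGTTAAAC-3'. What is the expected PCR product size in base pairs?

80 bp

The forward primer matches the template at positions 103–113.
The reverse primer's reverse complement is GTTTAACTGCTAAAATTA, which matches the template at positions 165–182.
Amplicon spans positions 103–182: 80 bp.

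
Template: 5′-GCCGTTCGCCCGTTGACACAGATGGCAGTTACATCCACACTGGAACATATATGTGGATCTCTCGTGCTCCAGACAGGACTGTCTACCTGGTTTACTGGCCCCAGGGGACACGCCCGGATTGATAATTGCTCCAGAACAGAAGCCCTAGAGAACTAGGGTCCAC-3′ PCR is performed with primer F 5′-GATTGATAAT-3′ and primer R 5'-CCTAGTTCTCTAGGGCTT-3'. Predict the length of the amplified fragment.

The forward primer matches the template at positions 117–126.
Taking the reverse complement of CCTAGTTCTCTAGGGCTT gives AAGCCCTAGAGAACTAGG, found at positions 140–157 on the template; the primer anneals here to the top strand with its 3' end pointing upstream.
Amplicon spans positions 117–157: 41 bp.

41 bp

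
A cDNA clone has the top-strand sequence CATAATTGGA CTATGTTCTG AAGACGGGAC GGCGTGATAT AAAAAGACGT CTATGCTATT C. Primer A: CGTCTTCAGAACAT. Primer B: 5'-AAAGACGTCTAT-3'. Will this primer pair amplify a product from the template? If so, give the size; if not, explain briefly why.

Primer A (CGTCTTCAGAACAT) has reverse complement ATGTTCTGAAGACG, which matches the top strand at positions 13–26; primer A anneals to the top strand there with its 3' end pointing upstream toward position 13.
Primer B (AAAGACGTCTAT) matches the top strand directly at positions 43–54; it anneals to the bottom strand with its 3' end pointing downstream toward position 54.
The 3' ends diverge (primer A extends toward position 1, primer B toward position 61), so the primers never converge on a shared product.

No product — the primers' 3' ends point away from each other.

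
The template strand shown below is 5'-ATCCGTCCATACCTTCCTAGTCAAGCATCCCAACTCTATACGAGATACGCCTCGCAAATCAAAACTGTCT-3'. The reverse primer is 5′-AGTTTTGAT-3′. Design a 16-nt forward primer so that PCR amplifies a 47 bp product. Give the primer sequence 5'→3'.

5'-GTCAAGCATCCCAACT-3'

The reverse primer's reverse complement ATCAAAACT matches the template at positions 58–66, so the product ends at position 66.
A 47 bp product then starts at position 66 − 47 + 1 = 20.
The forward primer is identical to the top strand there: GTCAAGCATCCCAACT.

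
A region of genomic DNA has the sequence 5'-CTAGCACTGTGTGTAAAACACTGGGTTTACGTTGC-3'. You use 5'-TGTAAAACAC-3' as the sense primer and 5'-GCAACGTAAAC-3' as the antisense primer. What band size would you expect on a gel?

24 bp

The forward primer matches the template at positions 12–21.
The reverse primer's reverse complement is GTTTACGTTGC, which matches the template at positions 25–35.
Product length = (reverse-primer end) − (forward-primer start) + 1 = 35 − 12 + 1 = 24 bp.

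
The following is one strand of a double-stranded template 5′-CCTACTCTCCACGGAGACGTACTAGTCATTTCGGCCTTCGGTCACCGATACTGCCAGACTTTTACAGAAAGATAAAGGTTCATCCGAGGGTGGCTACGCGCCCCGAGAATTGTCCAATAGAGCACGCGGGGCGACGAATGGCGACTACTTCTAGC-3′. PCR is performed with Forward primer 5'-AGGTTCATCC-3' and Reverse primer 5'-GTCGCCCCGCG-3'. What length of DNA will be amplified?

Scanning the template, AGGTTCATCC occurs at positions 76–85; this primer anneals to the bottom strand there with its 3' end pointing downstream.
Taking the reverse complement of GTCGCCCCGCG gives CGCGGGGCGAC, found at positions 125–135 on the template; the primer anneals here to the top strand with its 3' end pointing upstream.
The product runs from position 76 to position 135, so its length is 135 − 76 + 1 = 60 bp.

60 bp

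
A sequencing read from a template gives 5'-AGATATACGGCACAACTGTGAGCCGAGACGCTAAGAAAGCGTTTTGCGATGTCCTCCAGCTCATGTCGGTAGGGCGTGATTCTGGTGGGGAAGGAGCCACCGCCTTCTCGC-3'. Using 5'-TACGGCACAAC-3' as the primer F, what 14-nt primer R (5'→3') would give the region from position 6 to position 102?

The product's 3' end on the top strand is position 102.
The reverse primer anneals to the top strand over positions 89–102, i.e. to GGAAGGAGCCACCG.
Its sequence written 5'→3' is the reverse complement: CGGTGGCTCCTTCC.

5'-CGGTGGCTCCTTCC-3'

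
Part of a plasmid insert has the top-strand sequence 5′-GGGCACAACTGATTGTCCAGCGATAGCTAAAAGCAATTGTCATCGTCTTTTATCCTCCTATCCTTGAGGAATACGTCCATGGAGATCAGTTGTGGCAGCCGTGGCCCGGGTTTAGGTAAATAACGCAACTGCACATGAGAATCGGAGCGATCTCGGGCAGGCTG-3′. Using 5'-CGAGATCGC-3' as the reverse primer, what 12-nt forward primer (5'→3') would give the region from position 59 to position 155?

5'-TATCCTTGAGGA-3'

The reverse primer's reverse complement GCGATCTCG matches the template at positions 147–155; the product starts at position 59.
The forward primer is identical to the top strand over positions 59–70: TATCCTTGAGGA.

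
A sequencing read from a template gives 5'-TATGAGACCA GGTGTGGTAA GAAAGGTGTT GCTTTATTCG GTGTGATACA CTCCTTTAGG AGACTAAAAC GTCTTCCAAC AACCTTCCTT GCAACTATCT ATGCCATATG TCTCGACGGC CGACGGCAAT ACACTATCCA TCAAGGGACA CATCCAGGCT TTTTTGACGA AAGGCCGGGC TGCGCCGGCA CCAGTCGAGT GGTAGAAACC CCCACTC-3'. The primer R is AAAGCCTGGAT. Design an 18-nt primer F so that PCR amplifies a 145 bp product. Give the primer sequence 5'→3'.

The reverse primer's reverse complement ATCCAGGCTTT matches the template at positions 152–162, so the product ends at position 162.
A 145 bp product then starts at position 162 − 145 + 1 = 18.
The forward primer is identical to the top strand there: TAAGAAAGGTGTTGCTTT.

5'-TAAGAAAGGTGTTGCTTT-3'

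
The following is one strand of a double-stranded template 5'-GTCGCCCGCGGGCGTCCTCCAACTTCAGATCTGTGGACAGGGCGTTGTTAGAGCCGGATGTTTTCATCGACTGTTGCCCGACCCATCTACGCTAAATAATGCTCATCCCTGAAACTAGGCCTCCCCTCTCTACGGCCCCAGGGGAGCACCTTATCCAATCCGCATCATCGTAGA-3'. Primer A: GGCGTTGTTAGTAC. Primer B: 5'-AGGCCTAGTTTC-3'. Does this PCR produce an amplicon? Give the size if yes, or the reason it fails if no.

No product — primer A has no binding site in the template.

Primer A (GGCGTTGTTAGTAC) does not match the top strand, and its reverse complement GTACTAACAACGCC does not match either.
With no annealing site for primer A, no amplification occurs.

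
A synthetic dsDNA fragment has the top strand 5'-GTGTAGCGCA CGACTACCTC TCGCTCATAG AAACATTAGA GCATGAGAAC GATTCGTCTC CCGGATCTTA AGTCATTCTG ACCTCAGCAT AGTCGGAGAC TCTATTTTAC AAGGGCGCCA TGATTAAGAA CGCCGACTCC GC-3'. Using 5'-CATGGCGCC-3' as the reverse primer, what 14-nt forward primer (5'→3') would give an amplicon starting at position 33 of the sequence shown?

5'-ACATTAGAGCATGA-3'

The reverse primer's reverse complement GGCGCCATG matches the template at positions 114–122; the product starts at position 33.
The forward primer is identical to the top strand over positions 33–46: ACATTAGAGCATGA.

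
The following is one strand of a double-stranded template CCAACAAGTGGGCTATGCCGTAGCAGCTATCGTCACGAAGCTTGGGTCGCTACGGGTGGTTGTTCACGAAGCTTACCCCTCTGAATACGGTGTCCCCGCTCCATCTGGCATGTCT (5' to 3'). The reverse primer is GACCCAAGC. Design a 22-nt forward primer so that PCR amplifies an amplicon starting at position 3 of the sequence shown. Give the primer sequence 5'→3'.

The reverse primer's reverse complement GCTTGGGTC matches the template at positions 40–48; the product starts at position 3.
The forward primer is identical to the top strand over positions 3–24: AACAAGTGGGCTATGCCGTAGC.

5'-AACAAGTGGGCTATGCCGTAGC-3'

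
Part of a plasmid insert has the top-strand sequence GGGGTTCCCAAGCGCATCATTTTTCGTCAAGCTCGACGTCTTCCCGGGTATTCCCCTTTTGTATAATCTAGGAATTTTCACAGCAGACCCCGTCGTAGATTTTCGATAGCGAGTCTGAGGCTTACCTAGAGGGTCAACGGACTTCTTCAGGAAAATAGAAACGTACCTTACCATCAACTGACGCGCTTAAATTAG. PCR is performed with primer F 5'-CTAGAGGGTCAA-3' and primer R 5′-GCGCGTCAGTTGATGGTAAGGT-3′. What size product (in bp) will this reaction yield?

Forward primer CTAGAGGGTCAA is found on the top strand at positions 126–137.
The reverse primer's reverse complement is ACCTTACCATCAACTGACGCGC, which matches the template at positions 165–186.
Amplicon spans positions 126–186: 61 bp.

61 bp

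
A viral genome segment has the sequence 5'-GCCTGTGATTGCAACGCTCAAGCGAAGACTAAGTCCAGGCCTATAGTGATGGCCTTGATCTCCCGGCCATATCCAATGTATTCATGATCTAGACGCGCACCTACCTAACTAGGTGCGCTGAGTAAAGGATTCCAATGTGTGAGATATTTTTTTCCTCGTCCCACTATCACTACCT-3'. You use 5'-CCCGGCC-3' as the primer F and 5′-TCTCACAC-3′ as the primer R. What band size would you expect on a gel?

83 bp

Forward primer CCCGGCC is found on the top strand at positions 62–68.
Reverse complement of the reverse primer: GTGTGAGA. This occurs on the top strand at positions 137–144.
The product runs from position 62 to position 144, so its length is 144 − 62 + 1 = 83 bp.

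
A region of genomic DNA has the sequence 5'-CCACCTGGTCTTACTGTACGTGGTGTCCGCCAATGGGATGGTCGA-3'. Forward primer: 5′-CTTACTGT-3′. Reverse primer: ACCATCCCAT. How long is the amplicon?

The forward primer matches the template at positions 10–17.
Reverse complement of the reverse primer: ATGGGATGGT. This occurs on the top strand at positions 33–42.
Amplicon spans positions 10–42: 33 bp.

33 bp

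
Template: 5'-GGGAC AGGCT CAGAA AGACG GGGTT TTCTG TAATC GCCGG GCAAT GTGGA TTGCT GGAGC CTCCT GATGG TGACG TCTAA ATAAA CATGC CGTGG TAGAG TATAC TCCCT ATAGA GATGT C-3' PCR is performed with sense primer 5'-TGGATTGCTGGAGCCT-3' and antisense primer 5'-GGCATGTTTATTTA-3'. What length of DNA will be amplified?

Forward primer TGGATTGCTGGAGCCT is found on the top strand at positions 47–62.
Taking the reverse complement of GGCATGTTTATTTA gives TAAATAAACATGCC, found at positions 78–91 on the template; the primer anneals here to the top strand with its 3' end pointing upstream.
Amplicon spans positions 47–91: 45 bp.

45 bp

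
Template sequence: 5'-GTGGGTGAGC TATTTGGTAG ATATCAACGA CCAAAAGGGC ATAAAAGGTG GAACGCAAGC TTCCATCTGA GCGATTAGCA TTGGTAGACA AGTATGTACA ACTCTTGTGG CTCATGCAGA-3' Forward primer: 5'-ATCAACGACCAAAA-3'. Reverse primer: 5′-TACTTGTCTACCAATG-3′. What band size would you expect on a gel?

72 bp

Forward primer ATCAACGACCAAAA is found on the top strand at positions 23–36.
Taking the reverse complement of TACTTGTCTACCAATG gives CATTGGTAGACAAGTA, found at positions 79–94 on the template; the primer anneals here to the top strand with its 3' end pointing upstream.
Amplicon spans positions 23–94: 72 bp.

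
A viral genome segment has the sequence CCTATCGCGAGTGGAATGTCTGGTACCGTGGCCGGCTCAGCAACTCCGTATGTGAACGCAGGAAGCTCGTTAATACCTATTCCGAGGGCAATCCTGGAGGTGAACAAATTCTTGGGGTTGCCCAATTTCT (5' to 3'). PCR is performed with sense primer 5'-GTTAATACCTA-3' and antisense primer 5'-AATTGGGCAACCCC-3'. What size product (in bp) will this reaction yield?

Forward primer GTTAATACCTA is found on the top strand at positions 69–79.
Taking the reverse complement of AATTGGGCAACCCC gives GGGGTTGCCCAATT, found at positions 114–127 on the template; the primer anneals here to the top strand with its 3' end pointing upstream.
Amplicon spans positions 69–127: 59 bp.

59 bp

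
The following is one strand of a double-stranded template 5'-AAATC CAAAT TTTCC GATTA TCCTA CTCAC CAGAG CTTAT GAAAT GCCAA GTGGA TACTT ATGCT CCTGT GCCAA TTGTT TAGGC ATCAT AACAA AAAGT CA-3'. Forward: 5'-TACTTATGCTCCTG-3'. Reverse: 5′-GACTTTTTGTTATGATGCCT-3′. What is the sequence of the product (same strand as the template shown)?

5'-TACTTATGCTCCTGTGCCAATTGTTTAGGCATCATAACAAAAAGTC-3'

Forward primer TACTTATGCTCCTG is found on the top strand at positions 56–69.
Reverse complement of the reverse primer: AGGCATCATAACAAAAAGTC. This occurs on the top strand at positions 82–101.
The product is the template from position 56 through 101 (46 bp).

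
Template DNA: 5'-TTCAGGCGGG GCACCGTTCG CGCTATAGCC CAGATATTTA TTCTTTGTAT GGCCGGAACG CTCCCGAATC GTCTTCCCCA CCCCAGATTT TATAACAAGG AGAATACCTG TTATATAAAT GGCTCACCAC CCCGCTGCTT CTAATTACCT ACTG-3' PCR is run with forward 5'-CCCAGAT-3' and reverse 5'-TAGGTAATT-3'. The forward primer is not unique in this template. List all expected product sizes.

123 bp, 70 bp

The forward primer CCCAGAT matches the top strand at positions 29–35, 82–88.
The reverse primer's reverse complement is AATTACCTA, matching at positions 143–151.
Each forward site pairs with the reverse site to give a product ending at position 151: sizes 123, 70 bp.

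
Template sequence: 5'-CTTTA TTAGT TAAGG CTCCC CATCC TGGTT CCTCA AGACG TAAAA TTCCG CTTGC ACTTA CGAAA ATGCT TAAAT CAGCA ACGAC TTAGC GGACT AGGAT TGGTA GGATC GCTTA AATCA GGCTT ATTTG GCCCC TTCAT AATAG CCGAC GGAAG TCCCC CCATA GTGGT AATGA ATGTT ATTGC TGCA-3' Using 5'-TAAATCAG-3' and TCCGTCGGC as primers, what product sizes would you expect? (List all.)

The forward primer TAAATCAG matches the top strand at positions 71–78, 114–121.
The reverse primer's reverse complement is GCCGACGGA, matching at positions 145–153.
Each forward site pairs with the reverse site to give a product ending at position 153: sizes 83, 40 bp.

83 bp, 40 bp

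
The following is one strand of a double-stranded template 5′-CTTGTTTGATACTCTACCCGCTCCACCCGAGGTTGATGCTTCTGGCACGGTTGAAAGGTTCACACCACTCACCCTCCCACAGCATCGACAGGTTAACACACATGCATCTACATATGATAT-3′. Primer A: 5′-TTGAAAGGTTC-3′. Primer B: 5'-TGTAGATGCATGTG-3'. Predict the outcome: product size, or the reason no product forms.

Yes — a 62 bp product.

Primer A (TTGAAAGGTTC) matches the top strand at positions 51–61; it acts as a forward primer.
Primer B's reverse complement is CACATGCATCTACA, matching the top strand at positions 99–112; it acts as a reverse primer.
The 3' ends face each other across positions 51–112, giving a 62 bp product.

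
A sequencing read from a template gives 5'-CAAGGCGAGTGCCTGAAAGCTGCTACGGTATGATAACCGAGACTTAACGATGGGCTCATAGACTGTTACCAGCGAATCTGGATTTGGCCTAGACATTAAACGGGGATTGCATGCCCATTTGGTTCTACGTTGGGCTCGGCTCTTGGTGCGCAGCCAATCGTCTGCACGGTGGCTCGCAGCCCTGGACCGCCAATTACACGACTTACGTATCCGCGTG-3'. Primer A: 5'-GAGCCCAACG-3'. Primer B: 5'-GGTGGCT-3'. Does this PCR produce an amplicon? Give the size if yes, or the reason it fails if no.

Primer A (GAGCCCAACG) has reverse complement CGTTGGGCTC, which matches the top strand at positions 128–137; primer A anneals to the top strand there with its 3' end pointing upstream toward position 128.
Primer B (GGTGGCT) matches the top strand directly at positions 168–174; it anneals to the bottom strand with its 3' end pointing downstream toward position 174.
The 3' ends diverge (primer A extends toward position 1, primer B toward position 217), so the primers never converge on a shared product.

No product — the primers' 3' ends point away from each other.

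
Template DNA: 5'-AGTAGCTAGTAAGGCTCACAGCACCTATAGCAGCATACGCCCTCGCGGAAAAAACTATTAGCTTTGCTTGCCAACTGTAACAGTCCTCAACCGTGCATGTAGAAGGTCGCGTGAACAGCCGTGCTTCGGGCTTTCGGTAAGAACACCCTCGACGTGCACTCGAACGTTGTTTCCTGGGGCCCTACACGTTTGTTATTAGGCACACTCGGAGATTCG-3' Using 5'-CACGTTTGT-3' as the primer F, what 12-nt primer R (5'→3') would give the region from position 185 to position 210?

5'-TCCGAGTGTGCC-3'

The product's 3' end on the top strand is position 210.
The reverse primer anneals to the top strand over positions 199–210, i.e. to GGCACACTCGGA.
Its sequence written 5'→3' is the reverse complement: TCCGAGTGTGCC.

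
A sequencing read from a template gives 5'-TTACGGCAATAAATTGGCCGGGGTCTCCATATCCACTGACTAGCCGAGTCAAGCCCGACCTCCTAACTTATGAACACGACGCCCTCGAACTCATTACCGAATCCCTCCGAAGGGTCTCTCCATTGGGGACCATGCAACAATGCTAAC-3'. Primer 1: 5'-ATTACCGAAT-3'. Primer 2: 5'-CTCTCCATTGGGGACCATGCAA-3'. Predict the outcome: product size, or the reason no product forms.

No product — both primers anneal to the same strand and extend in the same direction.

Primer 1 (ATTACCGAAT) matches the top strand at positions 93–102 (3' end points downstream).
Primer 2 (CTCTCCATTGGGGACCATGCAA) also matches the top strand directly, at positions 116–137 — its reverse complement TTGCATGGTCCCCAATGGAGAG is not present.
Both primers anneal to the bottom strand with 3' ends pointing the same way, so neither can prime synthesis back toward the other.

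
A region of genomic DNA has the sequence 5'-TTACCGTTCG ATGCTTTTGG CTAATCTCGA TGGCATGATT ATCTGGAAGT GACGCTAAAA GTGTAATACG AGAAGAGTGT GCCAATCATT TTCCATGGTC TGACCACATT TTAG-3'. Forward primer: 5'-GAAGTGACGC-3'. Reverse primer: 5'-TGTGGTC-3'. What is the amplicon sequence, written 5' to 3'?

The forward primer matches the template at positions 46–55.
Taking the reverse complement of TGTGGTC gives GACCACA, found at positions 102–108 on the template; the primer anneals here to the top strand with its 3' end pointing upstream.
The product is the template from position 46 through 108 (63 bp).

5'-GAAGTGACGCTAAAAGTGTAATACGAGAAGAGTGTGCCAATCATTTTCCATGGTCTGACCACA-3'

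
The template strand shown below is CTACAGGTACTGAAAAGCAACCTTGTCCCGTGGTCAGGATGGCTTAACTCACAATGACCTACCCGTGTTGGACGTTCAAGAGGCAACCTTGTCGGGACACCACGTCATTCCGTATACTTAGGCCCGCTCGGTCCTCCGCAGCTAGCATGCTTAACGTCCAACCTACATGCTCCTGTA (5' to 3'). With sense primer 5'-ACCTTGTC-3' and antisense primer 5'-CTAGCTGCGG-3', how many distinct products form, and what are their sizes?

Two products: 126 bp, 60 bp

The forward primer ACCTTGTC matches the top strand at positions 20–27, 86–93.
The reverse primer's reverse complement is CCGCAGCTAG, matching at positions 136–145.
Each forward site pairs with the reverse site to give a product ending at position 145: sizes 126, 60 bp.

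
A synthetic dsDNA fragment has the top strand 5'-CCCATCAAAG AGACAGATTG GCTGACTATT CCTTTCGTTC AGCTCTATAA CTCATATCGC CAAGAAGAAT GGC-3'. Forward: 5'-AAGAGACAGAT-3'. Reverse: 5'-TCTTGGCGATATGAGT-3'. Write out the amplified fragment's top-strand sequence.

Scanning the template, AAGAGACAGAT occurs at positions 8–18; this primer anneals to the bottom strand there with its 3' end pointing downstream.
Reverse complement of the reverse primer: ACTCATATCGCCAAGA. This occurs on the top strand at positions 50–65.
The product is the template from position 8 through 65 (58 bp).

5'-AAGAGACAGATTGGCTGACTATTCCTTTCGTTCAGCTCTATAACTCATATCGCCAAGA-3'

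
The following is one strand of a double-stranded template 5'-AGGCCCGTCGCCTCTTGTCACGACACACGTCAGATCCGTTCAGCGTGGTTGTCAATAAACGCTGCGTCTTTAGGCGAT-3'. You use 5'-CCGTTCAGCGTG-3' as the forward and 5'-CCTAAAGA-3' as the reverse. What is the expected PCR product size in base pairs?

The forward primer matches the template at positions 36–47.
Reverse complement of the reverse primer: TCTTTAGG. This occurs on the top strand at positions 67–74.
Product length = (reverse-primer end) − (forward-primer start) + 1 = 74 − 36 + 1 = 39 bp.

39 bp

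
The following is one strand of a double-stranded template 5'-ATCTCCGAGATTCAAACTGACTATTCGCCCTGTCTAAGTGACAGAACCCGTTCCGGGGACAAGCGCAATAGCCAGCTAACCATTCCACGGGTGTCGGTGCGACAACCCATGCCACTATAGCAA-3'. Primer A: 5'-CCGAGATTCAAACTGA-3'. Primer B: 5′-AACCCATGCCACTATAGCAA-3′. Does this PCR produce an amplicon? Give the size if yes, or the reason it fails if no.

Primer A (CCGAGATTCAAACTGA) matches the top strand at positions 5–20 (3' end points downstream).
Primer B (AACCCATGCCACTATAGCAA) also matches the top strand directly, at positions 104–123 — its reverse complement TTGCTATAGTGGCATGGGTT is not present.
Both primers anneal to the bottom strand with 3' ends pointing the same way, so neither can prime synthesis back toward the other.

No product — both primers anneal to the same strand and extend in the same direction.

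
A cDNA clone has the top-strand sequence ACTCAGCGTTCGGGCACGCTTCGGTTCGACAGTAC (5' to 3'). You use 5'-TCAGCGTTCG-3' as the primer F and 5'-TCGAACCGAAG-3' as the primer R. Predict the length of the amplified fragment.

27 bp

Scanning the template, TCAGCGTTCG occurs at positions 3–12; this primer anneals to the bottom strand there with its 3' end pointing downstream.
Reverse complement of the reverse primer: CTTCGGTTCGA. This occurs on the top strand at positions 19–29.
The product runs from position 3 to position 29, so its length is 29 − 3 + 1 = 27 bp.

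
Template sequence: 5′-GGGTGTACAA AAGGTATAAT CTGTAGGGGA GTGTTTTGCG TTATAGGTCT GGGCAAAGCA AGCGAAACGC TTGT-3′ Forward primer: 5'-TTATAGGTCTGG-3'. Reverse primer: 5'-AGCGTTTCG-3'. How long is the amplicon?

31 bp

The forward primer matches the template at positions 41–52.
Taking the reverse complement of AGCGTTTCG gives CGAAACGCT, found at positions 63–71 on the template; the primer anneals here to the top strand with its 3' end pointing upstream.
Amplicon spans positions 41–71: 31 bp.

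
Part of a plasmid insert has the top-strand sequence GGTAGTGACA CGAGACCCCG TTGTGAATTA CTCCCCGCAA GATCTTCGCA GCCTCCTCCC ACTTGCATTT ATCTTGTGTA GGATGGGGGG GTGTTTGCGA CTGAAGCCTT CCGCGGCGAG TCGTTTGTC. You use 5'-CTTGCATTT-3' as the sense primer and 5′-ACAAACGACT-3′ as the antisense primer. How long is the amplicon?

67 bp

Scanning the template, CTTGCATTT occurs at positions 62–70; this primer anneals to the bottom strand there with its 3' end pointing downstream.
The reverse primer's reverse complement is AGTCGTTTGT, which matches the template at positions 119–128.
The product runs from position 62 to position 128, so its length is 128 − 62 + 1 = 67 bp.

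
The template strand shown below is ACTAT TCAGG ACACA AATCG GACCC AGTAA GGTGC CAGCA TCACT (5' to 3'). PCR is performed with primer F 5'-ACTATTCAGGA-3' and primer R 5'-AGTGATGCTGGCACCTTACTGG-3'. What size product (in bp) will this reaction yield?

45 bp

The forward primer matches the template at positions 1–11.
Reverse complement of the reverse primer: CCAGTAAGGTGCCAGCATCACT. This occurs on the top strand at positions 24–45.
Amplicon spans positions 1–45: 45 bp.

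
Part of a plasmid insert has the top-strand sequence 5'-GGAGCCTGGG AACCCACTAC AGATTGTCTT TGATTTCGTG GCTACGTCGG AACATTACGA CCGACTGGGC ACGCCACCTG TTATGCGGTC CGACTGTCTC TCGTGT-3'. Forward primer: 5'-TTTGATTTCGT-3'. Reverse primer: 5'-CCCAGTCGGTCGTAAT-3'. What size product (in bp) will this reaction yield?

41 bp

The forward primer matches the template at positions 29–39.
The reverse primer's reverse complement is ATTACGACCGACTGGG, which matches the template at positions 54–69.
Amplicon spans positions 29–69: 41 bp.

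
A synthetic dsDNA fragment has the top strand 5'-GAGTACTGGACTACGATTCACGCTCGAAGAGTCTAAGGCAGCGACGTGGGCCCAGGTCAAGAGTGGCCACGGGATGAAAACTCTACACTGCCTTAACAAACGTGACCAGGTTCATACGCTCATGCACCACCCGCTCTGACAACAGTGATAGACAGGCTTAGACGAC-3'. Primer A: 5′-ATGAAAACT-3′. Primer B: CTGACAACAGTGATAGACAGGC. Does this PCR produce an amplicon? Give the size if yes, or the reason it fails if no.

No product — both primers anneal to the same strand and extend in the same direction.

Primer A (ATGAAAACT) matches the top strand at positions 74–82 (3' end points downstream).
Primer B (CTGACAACAGTGATAGACAGGC) also matches the top strand directly, at positions 136–157 — its reverse complement GCCTGTCTATCACTGTTGTCAG is not present.
Both primers anneal to the bottom strand with 3' ends pointing the same way, so neither can prime synthesis back toward the other.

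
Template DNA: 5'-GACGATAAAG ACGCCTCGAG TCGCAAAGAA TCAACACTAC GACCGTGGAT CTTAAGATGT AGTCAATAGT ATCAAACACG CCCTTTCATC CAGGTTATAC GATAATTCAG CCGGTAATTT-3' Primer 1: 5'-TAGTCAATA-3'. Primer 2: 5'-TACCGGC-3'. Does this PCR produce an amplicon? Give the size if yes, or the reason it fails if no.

Primer 1 (TAGTCAATA) matches the top strand at positions 60–68; it acts as a forward primer.
Primer 2's reverse complement is GCCGGTA, matching the top strand at positions 110–116; it acts as a reverse primer.
The 3' ends face each other across positions 60–116, giving a 57 bp product.

Yes — a 57 bp product.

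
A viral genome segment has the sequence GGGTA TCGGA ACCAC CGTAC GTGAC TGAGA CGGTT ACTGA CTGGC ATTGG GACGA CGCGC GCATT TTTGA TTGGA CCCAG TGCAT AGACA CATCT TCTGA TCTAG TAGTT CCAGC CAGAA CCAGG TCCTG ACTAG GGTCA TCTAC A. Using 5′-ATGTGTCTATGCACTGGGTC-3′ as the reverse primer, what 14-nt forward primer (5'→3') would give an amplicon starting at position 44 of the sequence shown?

5'-GCATTGGGACGACG-3'

The reverse primer's reverse complement GACCCAGTGCATAGACACAT matches the template at positions 74–93; the product starts at position 44.
The forward primer is identical to the top strand over positions 44–57: GCATTGGGACGACG.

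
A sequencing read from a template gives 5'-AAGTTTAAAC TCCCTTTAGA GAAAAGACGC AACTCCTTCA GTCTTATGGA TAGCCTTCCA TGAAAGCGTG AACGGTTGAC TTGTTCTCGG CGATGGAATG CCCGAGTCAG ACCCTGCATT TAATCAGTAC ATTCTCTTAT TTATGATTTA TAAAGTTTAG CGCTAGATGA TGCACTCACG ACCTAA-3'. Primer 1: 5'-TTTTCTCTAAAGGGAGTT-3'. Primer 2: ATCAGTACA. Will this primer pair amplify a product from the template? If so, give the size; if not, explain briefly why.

Primer 1 (TTTTCTCTAAAGGGAGTT) has reverse complement AACTCCCTTTAGAGAAAA, which matches the top strand at positions 8–25; primer 1 anneals to the top strand there with its 3' end pointing upstream toward position 8.
Primer 2 (ATCAGTACA) matches the top strand directly at positions 123–131; it anneals to the bottom strand with its 3' end pointing downstream toward position 131.
The 3' ends diverge (primer 1 extends toward position 1, primer 2 toward position 186), so the primers never converge on a shared product.

No product — the primers' 3' ends point away from each other.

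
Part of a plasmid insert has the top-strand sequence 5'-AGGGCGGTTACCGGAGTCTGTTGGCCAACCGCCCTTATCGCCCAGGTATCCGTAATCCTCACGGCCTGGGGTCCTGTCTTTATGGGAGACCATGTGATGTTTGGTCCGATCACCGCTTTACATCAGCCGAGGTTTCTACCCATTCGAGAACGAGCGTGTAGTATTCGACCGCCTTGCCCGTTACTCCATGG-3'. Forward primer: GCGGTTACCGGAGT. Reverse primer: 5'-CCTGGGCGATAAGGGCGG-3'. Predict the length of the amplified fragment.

43 bp

Forward primer GCGGTTACCGGAGT is found on the top strand at positions 4–17.
Taking the reverse complement of CCTGGGCGATAAGGGCGG gives CCGCCCTTATCGCCCAGG, found at positions 29–46 on the template; the primer anneals here to the top strand with its 3' end pointing upstream.
The product runs from position 4 to position 46, so its length is 46 − 4 + 1 = 43 bp.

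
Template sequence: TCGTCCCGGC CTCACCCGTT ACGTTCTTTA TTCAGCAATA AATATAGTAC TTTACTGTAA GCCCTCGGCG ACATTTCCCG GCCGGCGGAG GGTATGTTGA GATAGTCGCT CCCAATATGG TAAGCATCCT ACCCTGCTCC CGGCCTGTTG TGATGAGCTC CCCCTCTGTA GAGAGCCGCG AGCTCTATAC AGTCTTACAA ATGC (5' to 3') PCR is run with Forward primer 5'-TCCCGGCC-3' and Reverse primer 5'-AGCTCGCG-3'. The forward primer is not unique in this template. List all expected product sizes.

181 bp, 109 bp, 47 bp

The forward primer TCCCGGCC matches the top strand at positions 4–11, 76–83, 138–145.
The reverse primer's reverse complement is CGCGAGCT, matching at positions 177–184.
Each forward site pairs with the reverse site to give a product ending at position 184: sizes 181, 109, 47 bp.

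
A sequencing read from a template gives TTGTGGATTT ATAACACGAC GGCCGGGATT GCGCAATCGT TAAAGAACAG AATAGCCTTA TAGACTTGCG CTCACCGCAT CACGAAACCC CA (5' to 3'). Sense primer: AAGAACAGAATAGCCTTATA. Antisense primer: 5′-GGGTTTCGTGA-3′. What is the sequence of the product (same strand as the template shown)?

5'-AAGAACAGAATAGCCTTATAGACTTGCGCTCACCGCATCACGAAACCC-3'

Forward primer AAGAACAGAATAGCCTTATA is found on the top strand at positions 43–62.
Reverse complement of the reverse primer: TCACGAAACCC. This occurs on the top strand at positions 80–90.
The product is the template from position 43 through 90 (48 bp).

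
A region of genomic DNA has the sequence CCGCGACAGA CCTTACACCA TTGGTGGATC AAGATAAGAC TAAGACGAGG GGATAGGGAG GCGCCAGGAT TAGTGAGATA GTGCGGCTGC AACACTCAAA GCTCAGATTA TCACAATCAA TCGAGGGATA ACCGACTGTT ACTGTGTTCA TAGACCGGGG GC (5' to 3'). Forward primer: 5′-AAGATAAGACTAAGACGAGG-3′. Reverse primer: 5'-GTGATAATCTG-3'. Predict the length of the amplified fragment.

Scanning the template, AAGATAAGACTAAGACGAGG occurs at positions 31–50; this primer anneals to the bottom strand there with its 3' end pointing downstream.
Reverse complement of the reverse primer: CAGATTATCAC. This occurs on the top strand at positions 104–114.
Product length = (reverse-primer end) − (forward-primer start) + 1 = 114 − 31 + 1 = 84 bp.

84 bp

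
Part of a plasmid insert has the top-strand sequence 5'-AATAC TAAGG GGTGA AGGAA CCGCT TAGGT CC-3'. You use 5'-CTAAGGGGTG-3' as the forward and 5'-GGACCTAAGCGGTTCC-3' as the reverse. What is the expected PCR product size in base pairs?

Forward primer CTAAGGGGTG is found on the top strand at positions 5–14.
Taking the reverse complement of GGACCTAAGCGGTTCC gives GGAACCGCTTAGGTCC, found at positions 17–32 on the template; the primer anneals here to the top strand with its 3' end pointing upstream.
Product length = (reverse-primer end) − (forward-primer start) + 1 = 32 − 5 + 1 = 28 bp.

28 bp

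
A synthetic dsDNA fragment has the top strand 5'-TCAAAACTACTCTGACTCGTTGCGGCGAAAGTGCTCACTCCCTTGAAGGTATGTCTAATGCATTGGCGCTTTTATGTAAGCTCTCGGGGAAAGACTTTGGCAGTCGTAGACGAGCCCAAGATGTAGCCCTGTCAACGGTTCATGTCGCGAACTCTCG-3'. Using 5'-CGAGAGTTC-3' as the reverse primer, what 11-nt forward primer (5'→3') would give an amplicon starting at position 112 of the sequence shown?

5'-GAGCCCAAGAT-3'

The reverse primer's reverse complement GAACTCTCG matches the template at positions 149–157; the product starts at position 112.
The forward primer is identical to the top strand over positions 112–122: GAGCCCAAGAT.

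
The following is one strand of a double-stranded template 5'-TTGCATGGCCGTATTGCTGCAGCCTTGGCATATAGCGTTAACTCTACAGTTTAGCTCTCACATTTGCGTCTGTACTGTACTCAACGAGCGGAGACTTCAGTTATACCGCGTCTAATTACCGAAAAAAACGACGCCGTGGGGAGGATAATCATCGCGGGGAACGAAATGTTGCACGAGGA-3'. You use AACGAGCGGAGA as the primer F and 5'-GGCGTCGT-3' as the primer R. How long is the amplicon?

53 bp

Forward primer AACGAGCGGAGA is found on the top strand at positions 83–94.
The reverse primer's reverse complement is ACGACGCC, which matches the template at positions 128–135.
Product length = (reverse-primer end) − (forward-primer start) + 1 = 135 − 83 + 1 = 53 bp.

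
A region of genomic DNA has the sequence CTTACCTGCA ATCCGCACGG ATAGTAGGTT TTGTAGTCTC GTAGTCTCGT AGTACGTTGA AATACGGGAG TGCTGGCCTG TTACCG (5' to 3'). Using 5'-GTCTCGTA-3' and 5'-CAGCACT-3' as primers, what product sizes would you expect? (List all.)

The forward primer GTCTCGTA matches the top strand at positions 36–43, 44–51.
The reverse primer's reverse complement is AGTGCTG, matching at positions 69–75.
Each forward site pairs with the reverse site to give a product ending at position 75: sizes 40, 32 bp.

40 bp, 32 bp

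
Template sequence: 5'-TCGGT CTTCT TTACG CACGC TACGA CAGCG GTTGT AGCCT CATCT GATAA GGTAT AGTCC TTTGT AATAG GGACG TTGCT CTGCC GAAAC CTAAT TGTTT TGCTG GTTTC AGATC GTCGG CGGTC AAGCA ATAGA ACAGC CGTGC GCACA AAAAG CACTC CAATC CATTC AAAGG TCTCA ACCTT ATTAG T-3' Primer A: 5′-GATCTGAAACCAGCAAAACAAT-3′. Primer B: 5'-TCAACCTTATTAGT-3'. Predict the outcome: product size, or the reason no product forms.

Primer A (GATCTGAAACCAGCAAAACAAT) has reverse complement ATTGTTTTGCTGGTTTCAGATC, which matches the top strand at positions 94–115; primer A anneals to the top strand there with its 3' end pointing upstream toward position 94.
Primer B (TCAACCTTATTAGT) matches the top strand directly at positions 178–191; it anneals to the bottom strand with its 3' end pointing downstream toward position 191.
The 3' ends diverge (primer A extends toward position 1, primer B toward position 191), so the primers never converge on a shared product.

No product — the primers' 3' ends point away from each other.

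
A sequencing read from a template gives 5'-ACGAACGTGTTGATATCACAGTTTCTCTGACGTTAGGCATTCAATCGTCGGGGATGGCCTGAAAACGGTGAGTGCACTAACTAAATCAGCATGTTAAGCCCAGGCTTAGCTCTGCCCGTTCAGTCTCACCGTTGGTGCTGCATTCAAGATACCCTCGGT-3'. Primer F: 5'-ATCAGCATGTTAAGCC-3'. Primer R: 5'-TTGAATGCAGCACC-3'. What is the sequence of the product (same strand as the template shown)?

Forward primer ATCAGCATGTTAAGCC is found on the top strand at positions 85–100.
The reverse primer's reverse complement is GGTGCTGCATTCAA, which matches the template at positions 134–147.
The product is the template from position 85 through 147 (63 bp).

5'-ATCAGCATGTTAAGCCCAGGCTTAGCTCTGCCCGTTCAGTCTCACCGTTGGTGCTGCATTCAA-3'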